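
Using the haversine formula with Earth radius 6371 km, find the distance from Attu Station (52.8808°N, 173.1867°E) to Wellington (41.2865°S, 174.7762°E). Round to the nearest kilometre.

10472 km

Δλ = 174.7762 − 173.1867 = 1.5895°.
Δφ = -41.2865 − 52.8808 = -94.1673°.
a = sin²(Δφ/2) + cos φ₁ · cos φ₂ · sin²(Δλ/2) = 0.536422.
c = 2·atan2(√a, √(1−a)) = 1.64370 rad → d = 6371·c ≈ 10472.04 km.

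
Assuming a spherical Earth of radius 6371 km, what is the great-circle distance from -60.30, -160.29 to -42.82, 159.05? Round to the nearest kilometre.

3335 km

Δλ = 159.05 − -160.29 = 319.34°; wrapped into (−180°, 180°]: -40.66°.
Δφ = -42.82 − -60.30 = 17.48°.
a = sin²(Δφ/2) + cos φ₁ · cos φ₂ · sin²(Δλ/2) = 0.066955.
c = 2·atan2(√a, √(1−a)) = 0.52347 rad → d = 6371·c ≈ 3335.03 km.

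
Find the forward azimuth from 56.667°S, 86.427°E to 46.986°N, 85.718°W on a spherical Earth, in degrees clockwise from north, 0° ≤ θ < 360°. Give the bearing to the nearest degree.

210°

Δλ = -85.718 − 86.427 = -172.145°.
θ = atan2( sin Δλ · cos φ₂ , cos φ₁ · sin φ₂ − sin φ₁ · cos φ₂ · cos Δλ )
  = atan2(-0.09323, -0.16281) = -150.204° → normalised to [0°, 360°): 209.796°.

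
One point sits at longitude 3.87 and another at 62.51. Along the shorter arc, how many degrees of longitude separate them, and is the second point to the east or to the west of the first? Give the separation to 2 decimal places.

Raw difference: 62.51 − 3.87 = 58.64°.
Normalise into (−180°, 180°]: 58.64° stays 58.64°.
Positive ⇒ the second point lies to the east; separation 58.64°.

58.64° east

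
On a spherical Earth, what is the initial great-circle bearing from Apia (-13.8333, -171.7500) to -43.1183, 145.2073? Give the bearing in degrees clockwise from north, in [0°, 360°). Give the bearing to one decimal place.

222.9°

Δλ = 145.2073 − -171.7500 = 316.9573°; wrapped into (−180°, 180°]: -43.0427°.
θ = atan2( sin Δλ · cos φ₂ , cos φ₁ · sin φ₂ − sin φ₁ · cos φ₂ · cos Δλ )
  = atan2(-0.49822, -0.53613) = -137.099° → normalised to [0°, 360°): 222.901°.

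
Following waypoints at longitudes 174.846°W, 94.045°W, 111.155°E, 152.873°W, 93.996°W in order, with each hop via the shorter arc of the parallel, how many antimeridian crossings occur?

Leg 1: -174.846° → -94.045°, shortest Δλ = 80.801° (east) — does not cross 180°.
Leg 2: -94.045° → +111.155°, shortest Δλ = -154.8° (west) — crosses 180°.
Leg 3: +111.155° → -152.873°, shortest Δλ = 95.972° (east) — crosses 180°.
Leg 4: -152.873° → -93.996°, shortest Δλ = 58.877° (east) — does not cross 180°.
Total crossings: 2.

2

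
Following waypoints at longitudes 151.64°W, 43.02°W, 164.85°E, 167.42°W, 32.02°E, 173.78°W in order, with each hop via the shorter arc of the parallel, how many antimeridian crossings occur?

4

Leg 1: -151.64° → -43.02°, shortest Δλ = 108.62° (east) — does not cross 180°.
Leg 2: -43.02° → +164.85°, shortest Δλ = -152.13° (west) — crosses 180°.
Leg 3: +164.85° → -167.42°, shortest Δλ = 27.73° (east) — crosses 180°.
Leg 4: -167.42° → +32.02°, shortest Δλ = -160.56° (west) — crosses 180°.
Leg 5: +32.02° → -173.78°, shortest Δλ = 154.2° (east) — crosses 180°.
Total crossings: 4.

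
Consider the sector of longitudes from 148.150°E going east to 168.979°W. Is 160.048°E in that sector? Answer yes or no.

Yes

Band width going east from +148.150° to -168.979°: ((-168.979 − 148.150) mod 360) = 42.871°.
Offset of +160.048° east of the west edge: ((160.048 − 148.150) mod 360) = 11.898°.
11.898° ≤ 42.871° ⇒ inside.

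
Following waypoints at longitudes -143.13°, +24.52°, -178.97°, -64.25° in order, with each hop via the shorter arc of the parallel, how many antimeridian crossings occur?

Leg 1: -143.13° → +24.52°, shortest Δλ = 167.65° (east) — does not cross 180°.
Leg 2: +24.52° → -178.97°, shortest Δλ = 156.51° (east) — crosses 180°.
Leg 3: -178.97° → -64.25°, shortest Δλ = 114.72° (east) — does not cross 180°.
Total crossings: 1.

1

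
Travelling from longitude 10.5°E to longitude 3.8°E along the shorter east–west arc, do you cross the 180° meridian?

No

Signed shortest Δλ = ((3.8 − 10.5 + 180) mod 360) − 180 = -6.7°.
Going west by 6.7° from +10.5° reaches +3.8° without touching 180°.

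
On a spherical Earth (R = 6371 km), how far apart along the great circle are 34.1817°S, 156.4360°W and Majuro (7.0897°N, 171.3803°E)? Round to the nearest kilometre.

5703 km

Δλ = 171.3803 − -156.4360 = 327.8163°; wrapped into (−180°, 180°]: -32.1837°.
Δφ = 7.0897 − -34.1817 = 41.2714°.
a = sin²(Δφ/2) + cos φ₁ · cos φ₂ · sin²(Δλ/2) = 0.187274.
c = 2·atan2(√a, √(1−a)) = 0.89508 rad → d = 6371·c ≈ 5702.59 km.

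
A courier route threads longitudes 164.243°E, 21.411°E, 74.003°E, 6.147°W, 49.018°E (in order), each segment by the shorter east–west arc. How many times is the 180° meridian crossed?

0

Leg 1: +164.243° → +21.411°, shortest Δλ = -142.832° (west) — does not cross 180°.
Leg 2: +21.411° → +74.003°, shortest Δλ = 52.592° (east) — does not cross 180°.
Leg 3: +74.003° → -6.147°, shortest Δλ = -80.15° (west) — does not cross 180°.
Leg 4: -6.147° → +49.018°, shortest Δλ = 55.165° (east) — does not cross 180°.
Total crossings: 0.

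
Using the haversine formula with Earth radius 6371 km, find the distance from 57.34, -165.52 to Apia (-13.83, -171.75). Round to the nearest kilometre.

Δλ = -171.75 − -165.52 = -6.23°.
Δφ = -13.83 − 57.34 = -71.17°.
a = sin²(Δφ/2) + cos φ₁ · cos φ₂ · sin²(Δλ/2) = 0.340167.
c = 2·atan2(√a, √(1−a)) = 1.24542 rad → d = 6371·c ≈ 7934.56 km.

7935 km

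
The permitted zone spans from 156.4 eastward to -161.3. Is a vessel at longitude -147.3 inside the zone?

Band width going east from +156.4° to -161.3°: ((-161.3 − 156.4) mod 360) = 42.3°.
Offset of -147.3° east of the west edge: ((-147.3 − 156.4) mod 360) = 56.3°.
56.3° > 42.3° ⇒ outside.

No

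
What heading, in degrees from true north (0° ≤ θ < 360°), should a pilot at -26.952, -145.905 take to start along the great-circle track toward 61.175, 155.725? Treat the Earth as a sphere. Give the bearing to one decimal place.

335.4°

Δλ = 155.725 − -145.905 = 301.630°; wrapped into (−180°, 180°]: -58.370°.
θ = atan2( sin Δλ · cos φ₂ , cos φ₁ · sin φ₂ − sin φ₁ · cos φ₂ · cos Δλ )
  = atan2(-0.41052, 0.89554) = -24.627° → normalised to [0°, 360°): 335.373°.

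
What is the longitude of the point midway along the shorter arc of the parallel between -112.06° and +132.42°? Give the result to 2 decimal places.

-169.82°

Signed shortest Δλ from -112.06° to +132.42° is -115.52°.
Midpoint longitude = -112.06° + (-115.52°)/2 = -112.06° − 57.76° = -169.82°.
(The naïve average (-112.06 + +132.42)/2 = 10.18° is on the wrong side of the globe.)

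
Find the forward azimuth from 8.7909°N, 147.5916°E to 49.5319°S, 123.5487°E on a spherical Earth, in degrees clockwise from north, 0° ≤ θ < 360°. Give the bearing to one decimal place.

Δλ = 123.5487 − 147.5916 = -24.0429°.
θ = atan2( sin Δλ · cos φ₂ , cos φ₁ · sin φ₂ − sin φ₁ · cos φ₂ · cos Δλ )
  = atan2(-0.26443, -0.84241) = -162.573° → normalised to [0°, 360°): 197.427°.

197.4°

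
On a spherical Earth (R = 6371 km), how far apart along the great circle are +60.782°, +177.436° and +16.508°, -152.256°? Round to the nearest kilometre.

5482 km

Δλ = -152.256 − 177.436 = -329.692°; wrapped into (−180°, 180°]: 30.308°.
Δφ = 16.508 − 60.782 = -44.274°.
a = sin²(Δφ/2) + cos φ₁ · cos φ₂ · sin²(Δλ/2) = 0.173978.
c = 2·atan2(√a, √(1−a)) = 0.86052 rad → d = 6371·c ≈ 5482.37 km.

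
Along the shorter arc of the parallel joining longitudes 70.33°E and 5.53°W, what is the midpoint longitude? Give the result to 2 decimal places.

Signed shortest Δλ from +70.33° to -5.53° is -75.86°.
Midpoint longitude = +70.33° + (-75.86°)/2 = +70.33° − 37.93° = +32.40°.

32.40°E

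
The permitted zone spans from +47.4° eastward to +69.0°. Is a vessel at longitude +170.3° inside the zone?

No

Band width going east from +47.4° to +69.0°: ((69.0 − 47.4) mod 360) = 21.6°.
Offset of +170.3° east of the west edge: ((170.3 − 47.4) mod 360) = 122.9°.
122.9° > 21.6° ⇒ outside.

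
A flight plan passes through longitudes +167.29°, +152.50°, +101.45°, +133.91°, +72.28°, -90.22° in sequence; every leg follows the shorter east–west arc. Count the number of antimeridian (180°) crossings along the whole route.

0

Leg 1: +167.29° → +152.50°, shortest Δλ = -14.79° (west) — does not cross 180°.
Leg 2: +152.50° → +101.45°, shortest Δλ = -51.05° (west) — does not cross 180°.
Leg 3: +101.45° → +133.91°, shortest Δλ = 32.46° (east) — does not cross 180°.
Leg 4: +133.91° → +72.28°, shortest Δλ = -61.63° (west) — does not cross 180°.
Leg 5: +72.28° → -90.22°, shortest Δλ = -162.5° (west) — does not cross 180°.
Total crossings: 0.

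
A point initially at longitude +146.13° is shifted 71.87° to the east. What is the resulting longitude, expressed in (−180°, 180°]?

Start at +146.13°; shift +71.87° → +218.00°.
+218.00° lies outside (−180°, 180°]; subtract 360° → -142.00°.

-142.00°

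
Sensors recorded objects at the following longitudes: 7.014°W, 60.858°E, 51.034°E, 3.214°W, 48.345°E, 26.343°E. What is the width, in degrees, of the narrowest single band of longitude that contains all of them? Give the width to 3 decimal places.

Sort the longitudes: -7.014°, -3.214°, +26.343°, +48.345°, +51.034°, +60.858°.
Eastward gaps between consecutive values (wrapping around): 3.800°, 29.557°, 22.002°, 2.689°, 9.824°, 292.128°.
Largest gap = 292.128° ⇒ minimal covering band is its complement: 360° − 292.128° = 67.872°.
Band runs from -7.014° eastward to +60.858°.

67.872°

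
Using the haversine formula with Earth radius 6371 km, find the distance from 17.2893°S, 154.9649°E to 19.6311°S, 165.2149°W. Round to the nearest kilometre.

Δλ = -165.2149 − 154.9649 = -320.1798°; wrapped into (−180°, 180°]: 39.8202°.
Δφ = -19.6311 − -17.2893 = -2.3418°.
a = sin²(Δφ/2) + cos φ₁ · cos φ₂ · sin²(Δλ/2) = 0.104712.
c = 2·atan2(√a, √(1−a)) = 0.65905 rad → d = 6371·c ≈ 4198.80 km.

4199 km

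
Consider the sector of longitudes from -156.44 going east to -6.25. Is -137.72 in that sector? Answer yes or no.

Yes

Band width going east from -156.44° to -6.25°: ((-6.25 − -156.44) mod 360) = 150.19°.
Offset of -137.72° east of the west edge: ((-137.72 − -156.44) mod 360) = 18.72°.
18.72° ≤ 150.19° ⇒ inside.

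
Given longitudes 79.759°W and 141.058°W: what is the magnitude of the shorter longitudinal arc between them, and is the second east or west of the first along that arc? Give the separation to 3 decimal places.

61.299° west

Raw difference: -141.058 − -79.759 = -61.299°.
Normalise into (−180°, 180°]: -61.299° stays -61.299°.
Negative ⇒ the second point lies to the west; separation 61.299°.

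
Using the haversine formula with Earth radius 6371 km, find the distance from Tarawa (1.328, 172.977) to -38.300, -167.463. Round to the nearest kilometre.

4841 km

Δλ = -167.463 − 172.977 = -340.440°; wrapped into (−180°, 180°]: 19.560°.
Δφ = -38.300 − 1.328 = -39.628°.
a = sin²(Δφ/2) + cos φ₁ · cos φ₂ · sin²(Δλ/2) = 0.137537.
c = 2·atan2(√a, √(1−a)) = 0.75987 rad → d = 6371·c ≈ 4841.13 km.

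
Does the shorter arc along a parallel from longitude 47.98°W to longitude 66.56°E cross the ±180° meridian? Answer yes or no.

Signed shortest Δλ = ((66.56 − -47.98 + 180) mod 360) − 180 = 114.54°.
Going east by 114.54° from -47.98° reaches +66.56° without touching 180°.

No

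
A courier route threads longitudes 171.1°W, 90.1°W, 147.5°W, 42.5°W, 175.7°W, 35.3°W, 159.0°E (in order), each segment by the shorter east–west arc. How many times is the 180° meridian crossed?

Leg 1: -171.1° → -90.1°, shortest Δλ = 81.0° (east) — does not cross 180°.
Leg 2: -90.1° → -147.5°, shortest Δλ = -57.4° (west) — does not cross 180°.
Leg 3: -147.5° → -42.5°, shortest Δλ = 105.0° (east) — does not cross 180°.
Leg 4: -42.5° → -175.7°, shortest Δλ = -133.2° (west) — does not cross 180°.
Leg 5: -175.7° → -35.3°, shortest Δλ = 140.4° (east) — does not cross 180°.
Leg 6: -35.3° → +159.0°, shortest Δλ = -165.7° (west) — crosses 180°.
Total crossings: 1.

1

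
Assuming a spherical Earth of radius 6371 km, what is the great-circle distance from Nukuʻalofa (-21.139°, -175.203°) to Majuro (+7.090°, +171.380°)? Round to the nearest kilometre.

3464 km

Δλ = 171.380 − -175.203 = 346.583°; wrapped into (−180°, 180°]: -13.417°.
Δφ = 7.090 − -21.139 = 28.229°.
a = sin²(Δφ/2) + cos φ₁ · cos φ₂ · sin²(Δλ/2) = 0.072099.
c = 2·atan2(√a, √(1−a)) = 0.54370 rad → d = 6371·c ≈ 3463.89 km.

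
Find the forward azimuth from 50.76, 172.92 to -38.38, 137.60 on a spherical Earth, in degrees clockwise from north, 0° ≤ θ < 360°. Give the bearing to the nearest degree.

207°

Δλ = 137.60 − 172.92 = -35.32°.
θ = atan2( sin Δλ · cos φ₂ , cos φ₁ · sin φ₂ − sin φ₁ · cos φ₂ · cos Δλ )
  = atan2(-0.45321, -0.88813) = -152.965° → normalised to [0°, 360°): 207.035°.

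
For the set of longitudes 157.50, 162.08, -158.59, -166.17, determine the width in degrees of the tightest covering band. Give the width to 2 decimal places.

Sort the longitudes: -166.17°, -158.59°, +157.50°, +162.08°.
Eastward gaps between consecutive values (wrapping around): 7.58°, 316.09°, 4.58°, 31.75°.
Largest gap = 316.09° ⇒ minimal covering band is its complement: 360° − 316.09° = 43.91°.
Band runs from +157.50° eastward to -158.59°, crossing the antimeridian.

43.91°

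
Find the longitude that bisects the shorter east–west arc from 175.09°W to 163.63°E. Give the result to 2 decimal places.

Signed shortest Δλ from -175.09° to +163.63° is -21.28°.
Midpoint longitude = -175.09° + (-21.28°)/2 = -175.09° − 10.64° = -185.73°.
Normalise into (−180°, 180°]: +174.27°.
(The naïve average (-175.09 + +163.63)/2 = -5.73° is on the wrong side of the globe.)

174.27°E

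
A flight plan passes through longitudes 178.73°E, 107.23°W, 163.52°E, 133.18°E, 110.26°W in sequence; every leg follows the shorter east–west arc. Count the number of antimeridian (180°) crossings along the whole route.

3

Leg 1: +178.73° → -107.23°, shortest Δλ = 74.04° (east) — crosses 180°.
Leg 2: -107.23° → +163.52°, shortest Δλ = -89.25° (west) — crosses 180°.
Leg 3: +163.52° → +133.18°, shortest Δλ = -30.34° (west) — does not cross 180°.
Leg 4: +133.18° → -110.26°, shortest Δλ = 116.56° (east) — crosses 180°.
Total crossings: 3.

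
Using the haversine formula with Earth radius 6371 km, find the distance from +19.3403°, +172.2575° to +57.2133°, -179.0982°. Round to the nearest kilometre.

Δλ = -179.0982 − 172.2575 = -351.3557°; wrapped into (−180°, 180°]: 8.6443°.
Δφ = 57.2133 − 19.3403 = 37.8730°.
a = sin²(Δφ/2) + cos φ₁ · cos φ₂ · sin²(Δλ/2) = 0.108215.
c = 2·atan2(√a, √(1−a)) = 0.67041 rad → d = 6371·c ≈ 4271.16 km.

4271 km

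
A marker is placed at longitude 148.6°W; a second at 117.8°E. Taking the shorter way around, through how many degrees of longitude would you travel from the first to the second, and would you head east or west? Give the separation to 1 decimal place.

Raw difference: 117.8 − -148.6 = 266.4°.
Normalise into (−180°, 180°]: 266.4° − 360° = -93.6°.
Negative ⇒ the second point lies to the west; separation 93.6°.

93.6° west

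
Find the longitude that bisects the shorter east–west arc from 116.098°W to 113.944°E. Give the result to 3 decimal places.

178.923°E

Signed shortest Δλ from -116.098° to +113.944° is -129.958°.
Midpoint longitude = -116.098° + (-129.958°)/2 = -116.098° − 64.979° = -181.077°.
Normalise into (−180°, 180°]: +178.923°.
(The naïve average (-116.098 + +113.944)/2 = -1.077° is on the wrong side of the globe.)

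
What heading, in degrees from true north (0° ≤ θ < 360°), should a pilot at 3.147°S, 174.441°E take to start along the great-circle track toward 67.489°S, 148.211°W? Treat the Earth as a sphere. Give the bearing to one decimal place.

Δλ = -148.211 − 174.441 = -322.652°; wrapped into (−180°, 180°]: 37.348°.
θ = atan2( sin Δλ · cos φ₂ , cos φ₁ · sin φ₂ − sin φ₁ · cos φ₂ · cos Δλ )
  = atan2(0.23226, -0.90570) = 165.617° → normalised to [0°, 360°): 165.617°.

165.6°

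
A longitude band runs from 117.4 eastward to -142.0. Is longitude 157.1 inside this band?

Band width going east from +117.4° to -142.0°: ((-142.0 − 117.4) mod 360) = 100.6°.
Offset of +157.1° east of the west edge: ((157.1 − 117.4) mod 360) = 39.7°.
39.7° ≤ 100.6° ⇒ inside.

Yes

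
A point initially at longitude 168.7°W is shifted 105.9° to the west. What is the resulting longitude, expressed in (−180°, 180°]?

Start at -168.7°; shift −105.9° → -274.6°.
-274.6° lies outside (−180°, 180°]; add 360° → +85.4°.

85.4°E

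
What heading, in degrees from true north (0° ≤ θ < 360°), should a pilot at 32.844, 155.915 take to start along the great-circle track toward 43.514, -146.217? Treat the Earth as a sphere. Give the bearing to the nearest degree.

59°

Δλ = -146.217 − 155.915 = -302.132°; wrapped into (−180°, 180°]: 57.868°.
θ = atan2( sin Δλ · cos φ₂ , cos φ₁ · sin φ₂ − sin φ₁ · cos φ₂ · cos Δλ )
  = atan2(0.61412, 0.36928) = 58.981° → normalised to [0°, 360°): 58.981°.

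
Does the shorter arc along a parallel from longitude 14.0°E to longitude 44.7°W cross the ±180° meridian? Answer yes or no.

No

Signed shortest Δλ = ((-44.7 − 14.0 + 180) mod 360) − 180 = -58.7°.
Going west by 58.7° from +14.0° reaches -44.7° without touching 180°.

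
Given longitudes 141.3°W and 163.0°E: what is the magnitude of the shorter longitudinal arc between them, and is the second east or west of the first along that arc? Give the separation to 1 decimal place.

55.7° west

Raw difference: 163.0 − -141.3 = 304.3°.
Normalise into (−180°, 180°]: 304.3° − 360° = -55.7°.
Negative ⇒ the second point lies to the west; separation 55.7°.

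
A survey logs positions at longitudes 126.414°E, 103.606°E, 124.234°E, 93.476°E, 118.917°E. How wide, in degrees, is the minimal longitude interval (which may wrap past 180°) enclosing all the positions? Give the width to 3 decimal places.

Sort the longitudes: +93.476°, +103.606°, +118.917°, +124.234°, +126.414°.
Eastward gaps between consecutive values (wrapping around): 10.130°, 15.311°, 5.317°, 2.180°, 327.062°.
Largest gap = 327.062° ⇒ minimal covering band is its complement: 360° − 327.062° = 32.938°.
Band runs from +93.476° eastward to +126.414°.

32.938°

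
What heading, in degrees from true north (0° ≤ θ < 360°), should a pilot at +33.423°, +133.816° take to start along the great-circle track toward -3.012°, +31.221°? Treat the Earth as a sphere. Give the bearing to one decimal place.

Δλ = 31.221 − 133.816 = -102.595°.
θ = atan2( sin Δλ · cos φ₂ , cos φ₁ · sin φ₂ − sin φ₁ · cos φ₂ · cos Δλ )
  = atan2(-0.97459, 0.07609) = -85.536° → normalised to [0°, 360°): 274.464°.

274.5°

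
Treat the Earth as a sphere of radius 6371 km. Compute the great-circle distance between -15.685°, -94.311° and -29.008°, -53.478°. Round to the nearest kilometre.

Δλ = -53.478 − -94.311 = 40.833°.
Δφ = -29.008 − -15.685 = -13.323°.
a = sin²(Δφ/2) + cos φ₁ · cos φ₂ · sin²(Δλ/2) = 0.115919.
c = 2·atan2(√a, √(1−a)) = 0.69483 rad → d = 6371·c ≈ 4426.76 km.

4427 km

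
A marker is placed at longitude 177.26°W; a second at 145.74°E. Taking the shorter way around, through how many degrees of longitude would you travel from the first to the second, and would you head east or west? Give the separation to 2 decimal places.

37.00° west

Raw difference: 145.74 − -177.26 = 323.0°.
Normalise into (−180°, 180°]: 323.0° − 360° = -37.0°.
Negative ⇒ the second point lies to the west; separation 37.00°.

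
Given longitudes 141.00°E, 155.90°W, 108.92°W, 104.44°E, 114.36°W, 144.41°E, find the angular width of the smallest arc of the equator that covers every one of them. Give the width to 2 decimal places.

Sort the longitudes: -155.90°, -114.36°, -108.92°, +104.44°, +141.00°, +144.41°.
Eastward gaps between consecutive values (wrapping around): 41.54°, 5.44°, 213.36°, 36.56°, 3.41°, 59.69°.
Largest gap = 213.36° ⇒ minimal covering band is its complement: 360° − 213.36° = 146.64°.
Band runs from +104.44° eastward to -108.92°, crossing the antimeridian.

146.64°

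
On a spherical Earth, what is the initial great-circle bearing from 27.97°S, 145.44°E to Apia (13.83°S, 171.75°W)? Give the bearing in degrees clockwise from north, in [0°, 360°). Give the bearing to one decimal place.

79.4°

Δλ = -171.75 − 145.44 = -317.19°; wrapped into (−180°, 180°]: 42.81°.
θ = atan2( sin Δλ · cos φ₂ , cos φ₁ · sin φ₂ − sin φ₁ · cos φ₂ · cos Δλ )
  = atan2(0.65987, 0.12298) = 79.443° → normalised to [0°, 360°): 79.443°.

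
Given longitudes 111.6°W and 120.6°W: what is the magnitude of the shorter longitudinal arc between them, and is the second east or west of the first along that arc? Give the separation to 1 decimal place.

Raw difference: -120.6 − -111.6 = -9.0°.
Normalise into (−180°, 180°]: -9.0° stays -9.0°.
Negative ⇒ the second point lies to the west; separation 9.0°.

9.0° west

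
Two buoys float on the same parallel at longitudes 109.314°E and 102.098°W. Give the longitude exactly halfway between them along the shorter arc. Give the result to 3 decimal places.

176.392°W

Signed shortest Δλ from +109.314° to -102.098° is +148.588°.
Midpoint longitude = +109.314° + (+148.588°)/2 = +109.314° + 74.294° = +183.608°.
Normalise into (−180°, 180°]: -176.392°.
(The naïve average (+109.314 + -102.098)/2 = 3.608° is on the wrong side of the globe.)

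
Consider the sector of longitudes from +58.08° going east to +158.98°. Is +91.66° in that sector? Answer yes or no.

Band width going east from +58.08° to +158.98°: ((158.98 − 58.08) mod 360) = 100.90°.
Offset of +91.66° east of the west edge: ((91.66 − 58.08) mod 360) = 33.58°.
33.58° ≤ 100.90° ⇒ inside.

Yes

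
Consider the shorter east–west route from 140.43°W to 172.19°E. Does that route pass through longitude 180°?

Naïve |172.19 − -140.43| = 312.62° > 180°, so the shorter arc goes the other way round — across 180°.
Signed shortest Δλ = ((172.19 − -140.43 + 180) mod 360) − 180 = -47.38°.
Going west by 47.38° from -140.43° passes through 180° before reaching +172.19°.

Yes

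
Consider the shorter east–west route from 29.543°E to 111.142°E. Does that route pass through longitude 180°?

No

Signed shortest Δλ = ((111.142 − 29.543 + 180) mod 360) − 180 = 81.599°.
Going east by 81.599° from +29.543° reaches +111.142° without touching 180°.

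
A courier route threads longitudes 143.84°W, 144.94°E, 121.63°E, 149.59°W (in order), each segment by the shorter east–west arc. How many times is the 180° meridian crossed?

Leg 1: -143.84° → +144.94°, shortest Δλ = -71.22° (west) — crosses 180°.
Leg 2: +144.94° → +121.63°, shortest Δλ = -23.31° (west) — does not cross 180°.
Leg 3: +121.63° → -149.59°, shortest Δλ = 88.78° (east) — crosses 180°.
Total crossings: 2.

2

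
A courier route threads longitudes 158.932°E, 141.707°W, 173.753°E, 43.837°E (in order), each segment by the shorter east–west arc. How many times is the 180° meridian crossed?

Leg 1: +158.932° → -141.707°, shortest Δλ = 59.361° (east) — crosses 180°.
Leg 2: -141.707° → +173.753°, shortest Δλ = -44.54° (west) — crosses 180°.
Leg 3: +173.753° → +43.837°, shortest Δλ = -129.916° (west) — does not cross 180°.
Total crossings: 2.

2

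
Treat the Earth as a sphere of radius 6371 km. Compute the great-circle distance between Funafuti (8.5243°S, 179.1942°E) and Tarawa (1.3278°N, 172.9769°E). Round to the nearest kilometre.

Δλ = 172.9769 − 179.1942 = -6.2173°.
Δφ = 1.3278 − -8.5243 = 9.8521°.
a = sin²(Δφ/2) + cos φ₁ · cos φ₂ · sin²(Δλ/2) = 0.010281.
c = 2·atan2(√a, √(1−a)) = 0.20314 rad → d = 6371·c ≈ 1294.22 km.

1294 km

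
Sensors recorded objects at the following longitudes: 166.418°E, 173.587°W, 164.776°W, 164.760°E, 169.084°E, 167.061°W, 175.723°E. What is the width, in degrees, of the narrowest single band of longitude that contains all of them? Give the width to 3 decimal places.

Sort the longitudes: -173.587°, -167.061°, -164.776°, +164.760°, +166.418°, +169.084°, +175.723°.
Eastward gaps between consecutive values (wrapping around): 6.526°, 2.285°, 329.536°, 1.658°, 2.666°, 6.639°, 10.690°.
Largest gap = 329.536° ⇒ minimal covering band is its complement: 360° − 329.536° = 30.464°.
Band runs from +164.760° eastward to -164.776°, crossing the antimeridian.

30.464°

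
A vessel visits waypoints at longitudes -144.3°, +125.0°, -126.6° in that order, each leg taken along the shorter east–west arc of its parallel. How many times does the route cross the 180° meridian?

Leg 1: -144.3° → +125.0°, shortest Δλ = -90.7° (west) — crosses 180°.
Leg 2: +125.0° → -126.6°, shortest Δλ = 108.4° (east) — crosses 180°.
Total crossings: 2.

2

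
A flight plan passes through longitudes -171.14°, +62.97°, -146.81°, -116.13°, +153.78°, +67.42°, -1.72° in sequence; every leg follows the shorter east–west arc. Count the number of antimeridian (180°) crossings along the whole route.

3

Leg 1: -171.14° → +62.97°, shortest Δλ = -125.89° (west) — crosses 180°.
Leg 2: +62.97° → -146.81°, shortest Δλ = 150.22° (east) — crosses 180°.
Leg 3: -146.81° → -116.13°, shortest Δλ = 30.68° (east) — does not cross 180°.
Leg 4: -116.13° → +153.78°, shortest Δλ = -90.09° (west) — crosses 180°.
Leg 5: +153.78° → +67.42°, shortest Δλ = -86.36° (west) — does not cross 180°.
Leg 6: +67.42° → -1.72°, shortest Δλ = -69.14° (west) — does not cross 180°.
Total crossings: 3.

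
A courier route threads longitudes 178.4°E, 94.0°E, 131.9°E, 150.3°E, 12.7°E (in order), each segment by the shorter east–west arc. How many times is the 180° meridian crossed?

Leg 1: +178.4° → +94.0°, shortest Δλ = -84.4° (west) — does not cross 180°.
Leg 2: +94.0° → +131.9°, shortest Δλ = 37.9° (east) — does not cross 180°.
Leg 3: +131.9° → +150.3°, shortest Δλ = 18.4° (east) — does not cross 180°.
Leg 4: +150.3° → +12.7°, shortest Δλ = -137.6° (west) — does not cross 180°.
Total crossings: 0.

0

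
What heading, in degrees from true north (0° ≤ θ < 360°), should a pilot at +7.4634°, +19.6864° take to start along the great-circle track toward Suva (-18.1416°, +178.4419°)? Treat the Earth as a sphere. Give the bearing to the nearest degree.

119°

Δλ = 178.4419 − 19.6864 = 158.7555°.
θ = atan2( sin Δλ · cos φ₂ , cos φ₁ · sin φ₂ − sin φ₁ · cos φ₂ · cos Δλ )
  = atan2(0.34434, -0.19368) = 119.357° → normalised to [0°, 360°): 119.357°.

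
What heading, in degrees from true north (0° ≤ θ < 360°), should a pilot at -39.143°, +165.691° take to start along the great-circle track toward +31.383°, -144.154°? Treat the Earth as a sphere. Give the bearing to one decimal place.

41.2°

Δλ = -144.154 − 165.691 = -309.845°; wrapped into (−180°, 180°]: 50.155°.
θ = atan2( sin Δλ · cos φ₂ , cos φ₁ · sin φ₂ − sin φ₁ · cos φ₂ · cos Δλ )
  = atan2(0.65546, 0.74917) = 41.183° → normalised to [0°, 360°): 41.183°.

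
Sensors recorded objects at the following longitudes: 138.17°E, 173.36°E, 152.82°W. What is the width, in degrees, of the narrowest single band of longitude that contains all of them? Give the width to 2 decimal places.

69.01°

Sort the longitudes: -152.82°, +138.17°, +173.36°.
Eastward gaps between consecutive values (wrapping around): 290.99°, 35.19°, 33.82°.
Largest gap = 290.99° ⇒ minimal covering band is its complement: 360° − 290.99° = 69.01°.
Band runs from +138.17° eastward to -152.82°, crossing the antimeridian.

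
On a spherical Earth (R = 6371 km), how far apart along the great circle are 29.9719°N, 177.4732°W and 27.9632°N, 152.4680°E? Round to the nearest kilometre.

Δλ = 152.4680 − -177.4732 = 329.9412°; wrapped into (−180°, 180°]: -30.0588°.
Δφ = 27.9632 − 29.9719 = -2.0087°.
a = sin²(Δφ/2) + cos φ₁ · cos φ₂ · sin²(Δλ/2) = 0.051758.
c = 2·atan2(√a, √(1−a)) = 0.45903 rad → d = 6371·c ≈ 2924.46 km.

2924 km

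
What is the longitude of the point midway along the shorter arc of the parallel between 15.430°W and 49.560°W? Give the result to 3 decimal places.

Signed shortest Δλ from -15.430° to -49.560° is -34.130°.
Midpoint longitude = -15.430° + (-34.130°)/2 = -15.430° − 17.065° = -32.495°.

32.495°W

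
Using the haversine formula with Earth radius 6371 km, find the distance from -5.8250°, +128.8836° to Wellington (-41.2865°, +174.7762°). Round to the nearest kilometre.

Δλ = 174.7762 − 128.8836 = 45.8926°.
Δφ = -41.2865 − -5.8250 = -35.4615°.
a = sin²(Δφ/2) + cos φ₁ · cos φ₂ · sin²(Δλ/2) = 0.206371.
c = 2·atan2(√a, √(1−a)) = 0.94313 rad → d = 6371·c ≈ 6008.68 km.

6009 km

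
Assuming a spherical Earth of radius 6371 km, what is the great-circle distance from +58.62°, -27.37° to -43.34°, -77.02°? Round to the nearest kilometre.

Δλ = -77.02 − -27.37 = -49.65°.
Δφ = -43.34 − 58.62 = -101.96°.
a = sin²(Δφ/2) + cos φ₁ · cos φ₂ · sin²(Δλ/2) = 0.670371.
c = 2·atan2(√a, √(1−a)) = 1.91850 rad → d = 6371·c ≈ 12222.77 km.

12223 km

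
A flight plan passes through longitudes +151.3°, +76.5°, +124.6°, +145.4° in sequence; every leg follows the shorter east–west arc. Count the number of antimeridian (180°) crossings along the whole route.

Leg 1: +151.3° → +76.5°, shortest Δλ = -74.8° (west) — does not cross 180°.
Leg 2: +76.5° → +124.6°, shortest Δλ = 48.1° (east) — does not cross 180°.
Leg 3: +124.6° → +145.4°, shortest Δλ = 20.8° (east) — does not cross 180°.
Total crossings: 0.

0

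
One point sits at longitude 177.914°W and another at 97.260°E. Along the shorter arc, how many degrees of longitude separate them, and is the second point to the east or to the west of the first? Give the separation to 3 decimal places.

Raw difference: 97.260 − -177.914 = 275.174°.
Normalise into (−180°, 180°]: 275.174° − 360° = -84.826°.
Negative ⇒ the second point lies to the west; separation 84.826°.

84.826° west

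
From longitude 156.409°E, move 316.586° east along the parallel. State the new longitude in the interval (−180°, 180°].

112.995°E

Start at +156.409°; shift +316.586° → +472.995°.
+472.995° lies outside (−180°, 180°]; subtract 360° → +112.995°.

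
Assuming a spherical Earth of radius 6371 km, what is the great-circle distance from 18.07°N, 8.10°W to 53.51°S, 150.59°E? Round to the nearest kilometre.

15668 km

Δλ = 150.59 − -8.10 = 158.69°.
Δφ = -53.51 − 18.07 = -71.58°.
a = sin²(Δφ/2) + cos φ₁ · cos φ₂ · sin²(Δλ/2) = 0.888034.
c = 2·atan2(√a, √(1−a)) = 2.45920 rad → d = 6371·c ≈ 15667.59 km.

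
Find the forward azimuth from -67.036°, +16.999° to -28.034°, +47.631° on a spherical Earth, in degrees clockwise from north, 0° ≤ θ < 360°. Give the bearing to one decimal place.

41.1°

Δλ = 47.631 − 16.999 = 30.632°.
θ = atan2( sin Δλ · cos φ₂ , cos φ₁ · sin φ₂ − sin φ₁ · cos φ₂ · cos Δλ )
  = atan2(0.44974, 0.51594) = 41.078° → normalised to [0°, 360°): 41.078°.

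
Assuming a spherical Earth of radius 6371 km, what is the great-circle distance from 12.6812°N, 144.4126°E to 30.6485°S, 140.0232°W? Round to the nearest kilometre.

9386 km

Δλ = -140.0232 − 144.4126 = -284.4358°; wrapped into (−180°, 180°]: 75.5642°.
Δφ = -30.6485 − 12.6812 = -43.3297°.
a = sin²(Δφ/2) + cos φ₁ · cos φ₂ · sin²(Δλ/2) = 0.451334.
c = 2·atan2(√a, √(1−a)) = 1.47331 rad → d = 6371·c ≈ 9386.46 km.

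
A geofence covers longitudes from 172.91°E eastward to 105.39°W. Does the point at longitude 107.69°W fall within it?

Band width going east from +172.91° to -105.39°: ((-105.39 − 172.91) mod 360) = 81.70°.
Offset of -107.69° east of the west edge: ((-107.69 − 172.91) mod 360) = 79.40°.
79.40° ≤ 81.70° ⇒ inside.

Yes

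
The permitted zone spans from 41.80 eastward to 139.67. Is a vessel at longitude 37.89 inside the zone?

Band width going east from +41.80° to +139.67°: ((139.67 − 41.80) mod 360) = 97.87°.
Offset of +37.89° east of the west edge: ((37.89 − 41.80) mod 360) = 356.09°.
356.09° > 97.87° ⇒ outside.

No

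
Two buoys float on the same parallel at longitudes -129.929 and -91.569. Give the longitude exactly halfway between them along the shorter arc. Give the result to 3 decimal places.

-110.749°

Signed shortest Δλ from -129.929° to -91.569° is +38.360°.
Midpoint longitude = -129.929° + (+38.360°)/2 = -129.929° + 19.180° = -110.749°.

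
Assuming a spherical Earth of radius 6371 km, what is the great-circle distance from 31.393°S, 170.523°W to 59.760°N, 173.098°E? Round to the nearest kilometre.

10247 km

Δλ = 173.098 − -170.523 = 343.621°; wrapped into (−180°, 180°]: -16.379°.
Δφ = 59.760 − -31.393 = 91.153°.
a = sin²(Δφ/2) + cos φ₁ · cos φ₂ · sin²(Δλ/2) = 0.518784.
c = 2·atan2(√a, √(1−a)) = 1.60837 rad → d = 6371·c ≈ 10246.95 km.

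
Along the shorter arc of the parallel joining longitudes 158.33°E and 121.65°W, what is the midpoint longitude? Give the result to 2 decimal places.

161.66°W

Signed shortest Δλ from +158.33° to -121.65° is +80.02°.
Midpoint longitude = +158.33° + (+80.02°)/2 = +158.33° + 40.01° = +198.34°.
Normalise into (−180°, 180°]: -161.66°.
(The naïve average (+158.33 + -121.65)/2 = 18.34° is on the wrong side of the globe.)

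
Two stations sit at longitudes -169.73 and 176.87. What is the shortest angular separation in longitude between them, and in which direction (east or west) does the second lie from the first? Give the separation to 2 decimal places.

13.40° west

Raw difference: 176.87 − -169.73 = 346.6°.
Normalise into (−180°, 180°]: 346.6° − 360° = -13.4°.
Negative ⇒ the second point lies to the west; separation 13.40°.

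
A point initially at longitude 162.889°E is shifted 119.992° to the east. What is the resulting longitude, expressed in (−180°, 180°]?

Start at +162.889°; shift +119.992° → +282.881°.
+282.881° lies outside (−180°, 180°]; subtract 360° → -77.119°.

77.119°W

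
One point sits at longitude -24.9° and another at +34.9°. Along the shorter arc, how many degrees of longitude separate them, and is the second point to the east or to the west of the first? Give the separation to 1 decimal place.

59.8° east

Raw difference: 34.9 − -24.9 = 59.8°.
Normalise into (−180°, 180°]: 59.8° stays 59.8°.
Positive ⇒ the second point lies to the east; separation 59.8°.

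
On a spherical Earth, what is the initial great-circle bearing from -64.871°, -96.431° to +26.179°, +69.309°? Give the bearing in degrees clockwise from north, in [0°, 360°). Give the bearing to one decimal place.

159.8°

Δλ = 69.309 − -96.431 = 165.740°.
θ = atan2( sin Δλ · cos φ₂ , cos φ₁ · sin φ₂ − sin φ₁ · cos φ₂ · cos Δλ )
  = atan2(0.22105, -0.60010) = 159.778° → normalised to [0°, 360°): 159.778°.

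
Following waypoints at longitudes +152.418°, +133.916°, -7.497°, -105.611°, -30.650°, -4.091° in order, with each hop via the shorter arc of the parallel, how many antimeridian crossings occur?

Leg 1: +152.418° → +133.916°, shortest Δλ = -18.502° (west) — does not cross 180°.
Leg 2: +133.916° → -7.497°, shortest Δλ = -141.413° (west) — does not cross 180°.
Leg 3: -7.497° → -105.611°, shortest Δλ = -98.114° (west) — does not cross 180°.
Leg 4: -105.611° → -30.650°, shortest Δλ = 74.961° (east) — does not cross 180°.
Leg 5: -30.650° → -4.091°, shortest Δλ = 26.559° (east) — does not cross 180°.
Total crossings: 0.

0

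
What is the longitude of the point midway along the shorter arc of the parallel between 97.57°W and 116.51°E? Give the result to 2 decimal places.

170.53°W

Signed shortest Δλ from -97.57° to +116.51° is -145.92°.
Midpoint longitude = -97.57° + (-145.92°)/2 = -97.57° − 72.96° = -170.53°.
(The naïve average (-97.57 + +116.51)/2 = 9.47° is on the wrong side of the globe.)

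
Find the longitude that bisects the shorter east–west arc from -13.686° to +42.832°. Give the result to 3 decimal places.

Signed shortest Δλ from -13.686° to +42.832° is +56.518°.
Midpoint longitude = -13.686° + (+56.518°)/2 = -13.686° + 28.259° = +14.573°.

+14.573°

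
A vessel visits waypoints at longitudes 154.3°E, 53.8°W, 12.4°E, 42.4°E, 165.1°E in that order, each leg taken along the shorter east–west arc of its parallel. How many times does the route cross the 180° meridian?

1

Leg 1: +154.3° → -53.8°, shortest Δλ = 151.9° (east) — crosses 180°.
Leg 2: -53.8° → +12.4°, shortest Δλ = 66.2° (east) — does not cross 180°.
Leg 3: +12.4° → +42.4°, shortest Δλ = 30.0° (east) — does not cross 180°.
Leg 4: +42.4° → +165.1°, shortest Δλ = 122.7° (east) — does not cross 180°.
Total crossings: 1.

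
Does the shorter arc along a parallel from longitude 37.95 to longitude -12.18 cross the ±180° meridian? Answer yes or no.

Signed shortest Δλ = ((-12.18 − 37.95 + 180) mod 360) − 180 = -50.13°.
Going west by 50.13° from +37.95° reaches -12.18° without touching 180°.

No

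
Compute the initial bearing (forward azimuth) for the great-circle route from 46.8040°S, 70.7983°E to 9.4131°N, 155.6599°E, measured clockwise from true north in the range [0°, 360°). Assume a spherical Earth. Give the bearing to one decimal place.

Δλ = 155.6599 − 70.7983 = 84.8616°.
θ = atan2( sin Δλ · cos φ₂ , cos φ₁ · sin φ₂ − sin φ₁ · cos φ₂ · cos Δλ )
  = atan2(0.98257, 0.17636) = 79.824° → normalised to [0°, 360°): 79.824°.

79.8°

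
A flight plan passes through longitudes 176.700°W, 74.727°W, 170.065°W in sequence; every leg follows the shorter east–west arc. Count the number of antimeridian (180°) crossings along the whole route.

Leg 1: -176.700° → -74.727°, shortest Δλ = 101.973° (east) — does not cross 180°.
Leg 2: -74.727° → -170.065°, shortest Δλ = -95.338° (west) — does not cross 180°.
Total crossings: 0.

0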